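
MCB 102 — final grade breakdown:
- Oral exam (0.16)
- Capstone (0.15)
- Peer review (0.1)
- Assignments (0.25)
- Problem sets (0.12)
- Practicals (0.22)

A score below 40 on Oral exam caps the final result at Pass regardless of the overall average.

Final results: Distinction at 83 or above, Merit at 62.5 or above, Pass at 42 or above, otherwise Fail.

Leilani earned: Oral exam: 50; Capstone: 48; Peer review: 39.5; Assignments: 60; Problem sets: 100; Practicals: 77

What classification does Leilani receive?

Merit

Oral exam score 50 ≥ 40: minimum met.
Weighted total:
  Oral exam 50 × 0.16 = 8
  Capstone 48 × 0.15 = 7.2
  Peer review 39.5 × 0.1 = 3.95
  Assignments 60 × 0.25 = 15
  Problem sets 100 × 0.12 = 12
  Practicals 77 × 0.22 = 16.94
Sum = 63.09
63.09 is ≥ 62.5 and < 83 → Merit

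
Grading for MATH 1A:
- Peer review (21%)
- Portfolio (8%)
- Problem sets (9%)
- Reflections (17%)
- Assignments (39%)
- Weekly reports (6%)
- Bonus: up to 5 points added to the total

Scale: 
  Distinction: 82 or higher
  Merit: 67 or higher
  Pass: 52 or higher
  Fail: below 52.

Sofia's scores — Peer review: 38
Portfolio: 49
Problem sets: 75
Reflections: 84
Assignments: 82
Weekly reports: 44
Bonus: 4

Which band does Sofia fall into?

Merit

Weighted total:
  Peer review 38 × 0.21 = 7.98
  Portfolio 49 × 0.08 = 3.92
  Problem sets 75 × 0.09 = 6.75
  Reflections 84 × 0.17 = 14.28
  Assignments 82 × 0.39 = 31.98
  Weekly reports 44 × 0.06 = 2.64
Sum = 67.55
Bonus: 67.55 + 4 = 71.55
71.55 is ≥ 67 and < 82 → Merit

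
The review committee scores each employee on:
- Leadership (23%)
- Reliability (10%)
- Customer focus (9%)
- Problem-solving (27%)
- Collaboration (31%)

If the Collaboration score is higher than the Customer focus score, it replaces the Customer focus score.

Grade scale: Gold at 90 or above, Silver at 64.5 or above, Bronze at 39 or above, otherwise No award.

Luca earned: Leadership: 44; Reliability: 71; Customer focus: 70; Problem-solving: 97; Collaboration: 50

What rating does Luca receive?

Collaboration (50) ≤ Customer focus (70), so Customer focus stays at 70.
Weighted total:
  Leadership 44 × 0.23 = 10.12
  Reliability 71 × 0.1 = 7.1
  Customer focus 70 × 0.09 = 6.3
  Problem-solving 97 × 0.27 = 26.19
  Collaboration 50 × 0.31 = 15.5
Sum = 65.21
65.21 is ≥ 64.5 and < 90 → Silver

Silver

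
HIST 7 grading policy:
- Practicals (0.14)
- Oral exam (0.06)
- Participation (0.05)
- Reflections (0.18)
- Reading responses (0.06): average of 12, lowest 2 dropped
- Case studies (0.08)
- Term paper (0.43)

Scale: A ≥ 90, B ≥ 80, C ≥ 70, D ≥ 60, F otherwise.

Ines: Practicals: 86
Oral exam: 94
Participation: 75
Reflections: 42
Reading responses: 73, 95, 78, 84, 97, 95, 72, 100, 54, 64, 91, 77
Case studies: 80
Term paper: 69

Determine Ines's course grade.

Reading responses: drop 54, 64 → average of remaining 10 = 862/10 = 86.2
Weighted total:
  Practicals 86 × 0.14 = 12.04
  Oral exam 94 × 0.06 = 5.64
  Participation 75 × 0.05 = 3.75
  Reflections 42 × 0.18 = 7.56
  Reading responses 86.2 × 0.06 = 5.172
  Case studies 80 × 0.08 = 6.4
  Term paper 69 × 0.43 = 29.67
Sum = 70.232
70.232 is ≥ 70 and < 80 → C

C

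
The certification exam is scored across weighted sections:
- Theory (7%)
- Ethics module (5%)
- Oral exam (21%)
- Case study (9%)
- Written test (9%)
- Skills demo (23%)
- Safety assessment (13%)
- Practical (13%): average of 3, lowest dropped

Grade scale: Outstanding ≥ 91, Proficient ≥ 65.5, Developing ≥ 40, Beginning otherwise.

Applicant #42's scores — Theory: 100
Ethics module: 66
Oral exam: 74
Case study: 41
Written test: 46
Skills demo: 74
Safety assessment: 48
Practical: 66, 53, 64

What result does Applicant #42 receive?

Practical: drop 53 → average of remaining 2 = 130/2 = 65
Weighted total:
  Theory 100 × 0.07 = 7
  Ethics module 66 × 0.05 = 3.3
  Oral exam 74 × 0.21 = 15.54
  Case study 41 × 0.09 = 3.69
  Written test 46 × 0.09 = 4.14
  Skills demo 74 × 0.23 = 17.02
  Safety assessment 48 × 0.13 = 6.24
  Practical 65 × 0.13 = 8.45
Sum = 65.38
65.38 is ≥ 40 and < 65.5 → Developing

Developing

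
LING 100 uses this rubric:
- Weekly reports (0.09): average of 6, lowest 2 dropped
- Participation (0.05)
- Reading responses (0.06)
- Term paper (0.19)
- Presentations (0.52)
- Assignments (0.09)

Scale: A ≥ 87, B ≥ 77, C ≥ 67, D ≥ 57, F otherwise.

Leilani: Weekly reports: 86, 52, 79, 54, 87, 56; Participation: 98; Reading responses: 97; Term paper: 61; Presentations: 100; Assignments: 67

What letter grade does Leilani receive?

Weekly reports: drop 52, 54 → average of remaining 4 = 308/4 = 77
Weighted total:
  Weekly reports 77 × 0.09 = 6.93
  Participation 98 × 0.05 = 4.9
  Reading responses 97 × 0.06 = 5.82
  Term paper 61 × 0.19 = 11.59
  Presentations 100 × 0.52 = 52
  Assignments 67 × 0.09 = 6.03
Sum = 87.27
87.27 ≥ 87 → A

A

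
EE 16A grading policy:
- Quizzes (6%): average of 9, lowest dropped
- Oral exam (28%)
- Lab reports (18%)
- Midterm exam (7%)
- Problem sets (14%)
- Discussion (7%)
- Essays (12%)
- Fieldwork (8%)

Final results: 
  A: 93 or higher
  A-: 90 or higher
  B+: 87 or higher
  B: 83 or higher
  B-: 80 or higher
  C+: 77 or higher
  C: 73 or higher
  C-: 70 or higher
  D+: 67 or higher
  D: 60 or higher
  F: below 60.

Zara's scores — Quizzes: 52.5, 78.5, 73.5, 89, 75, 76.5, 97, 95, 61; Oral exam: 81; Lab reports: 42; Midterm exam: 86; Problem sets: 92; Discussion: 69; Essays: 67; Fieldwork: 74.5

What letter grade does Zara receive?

C-

Quizzes: drop 52.5 → average of remaining 8 = 645.5/8 = 80.6875
Weighted total:
  Quizzes 80.6875 × 0.06 = 4.84125
  Oral exam 81 × 0.28 = 22.68
  Lab reports 42 × 0.18 = 7.56
  Midterm exam 86 × 0.07 = 6.02
  Problem sets 92 × 0.14 = 12.88
  Discussion 69 × 0.07 = 4.83
  Essays 67 × 0.12 = 8.04
  Fieldwork 74.5 × 0.08 = 5.96
Sum = 72.81125
72.81125 is ≥ 70 and < 73 → C-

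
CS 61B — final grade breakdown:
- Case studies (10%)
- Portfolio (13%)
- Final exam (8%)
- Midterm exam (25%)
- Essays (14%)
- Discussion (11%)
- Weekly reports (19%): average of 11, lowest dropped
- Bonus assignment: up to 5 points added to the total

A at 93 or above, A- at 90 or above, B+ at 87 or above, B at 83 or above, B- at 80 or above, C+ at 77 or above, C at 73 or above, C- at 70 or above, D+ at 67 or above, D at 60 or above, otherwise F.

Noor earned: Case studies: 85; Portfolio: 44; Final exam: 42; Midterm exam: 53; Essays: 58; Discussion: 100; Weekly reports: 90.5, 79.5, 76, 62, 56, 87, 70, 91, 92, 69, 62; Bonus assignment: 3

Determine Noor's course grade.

D+

Weekly reports: drop 56 → average of remaining 10 = 779/10 = 77.9
Weighted total:
  Case studies 85 × 0.1 = 8.5
  Portfolio 44 × 0.13 = 5.72
  Final exam 42 × 0.08 = 3.36
  Midterm exam 53 × 0.25 = 13.25
  Essays 58 × 0.14 = 8.12
  Discussion 100 × 0.11 = 11
  Weekly reports 77.9 × 0.19 = 14.801
Sum = 64.751
Bonus assignment: 64.751 + 3 = 67.751
67.751 is ≥ 67 and < 70 → D+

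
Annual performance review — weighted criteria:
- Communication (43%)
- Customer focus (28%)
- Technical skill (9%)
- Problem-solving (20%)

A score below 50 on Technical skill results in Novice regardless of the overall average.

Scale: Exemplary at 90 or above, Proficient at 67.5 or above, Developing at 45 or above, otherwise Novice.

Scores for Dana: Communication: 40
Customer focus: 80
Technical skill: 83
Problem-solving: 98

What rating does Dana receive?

Technical skill score 83 ≥ 50: minimum met.
Weighted total:
  Communication 40 × 0.43 = 17.2
  Customer focus 80 × 0.28 = 22.4
  Technical skill 83 × 0.09 = 7.47
  Problem-solving 98 × 0.2 = 19.6
Sum = 66.67
66.67 is ≥ 45 and < 67.5 → Developing

Developing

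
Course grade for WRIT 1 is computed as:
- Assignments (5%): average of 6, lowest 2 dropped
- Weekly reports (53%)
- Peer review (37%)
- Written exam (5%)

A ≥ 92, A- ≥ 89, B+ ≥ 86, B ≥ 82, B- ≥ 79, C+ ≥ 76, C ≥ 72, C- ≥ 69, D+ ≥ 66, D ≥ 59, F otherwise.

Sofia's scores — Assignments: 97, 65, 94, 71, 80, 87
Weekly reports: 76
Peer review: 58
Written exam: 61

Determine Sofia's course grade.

C-

Assignments: drop 65, 71 → average of remaining 4 = 358/4 = 89.5
Weighted total:
  Assignments 89.5 × 0.05 = 4.475
  Weekly reports 76 × 0.53 = 40.28
  Peer review 58 × 0.37 = 21.46
  Written exam 61 × 0.05 = 3.05
Sum = 69.265
69.265 is ≥ 69 and < 72 → C-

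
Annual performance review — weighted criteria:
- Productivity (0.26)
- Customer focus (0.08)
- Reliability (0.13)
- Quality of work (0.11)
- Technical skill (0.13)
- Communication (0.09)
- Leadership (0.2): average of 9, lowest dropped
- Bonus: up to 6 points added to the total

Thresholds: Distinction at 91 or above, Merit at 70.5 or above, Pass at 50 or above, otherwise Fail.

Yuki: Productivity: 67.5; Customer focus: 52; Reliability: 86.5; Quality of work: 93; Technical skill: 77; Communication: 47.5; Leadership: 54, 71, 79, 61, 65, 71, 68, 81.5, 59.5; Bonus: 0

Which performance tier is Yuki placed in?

Merit

Leadership: drop 54 → average of remaining 8 = 556/8 = 69.5
Weighted total:
  Productivity 67.5 × 0.26 = 17.55
  Customer focus 52 × 0.08 = 4.16
  Reliability 86.5 × 0.13 = 11.245
  Quality of work 93 × 0.11 = 10.23
  Technical skill 77 × 0.13 = 10.01
  Communication 47.5 × 0.09 = 4.275
  Leadership 69.5 × 0.2 = 13.9
Sum = 71.37
Bonus: 71.37 + 0 = 71.37
71.37 is ≥ 70.5 and < 91 → Merit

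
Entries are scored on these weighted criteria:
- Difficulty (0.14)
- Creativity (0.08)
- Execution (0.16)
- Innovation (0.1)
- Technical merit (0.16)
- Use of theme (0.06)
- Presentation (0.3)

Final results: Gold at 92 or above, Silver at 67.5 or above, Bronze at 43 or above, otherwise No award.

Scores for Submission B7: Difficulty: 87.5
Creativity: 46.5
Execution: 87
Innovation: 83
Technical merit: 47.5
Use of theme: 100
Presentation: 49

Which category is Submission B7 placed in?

Weighted total:
  Difficulty 87.5 × 0.14 = 12.25
  Creativity 46.5 × 0.08 = 3.72
  Execution 87 × 0.16 = 13.92
  Innovation 83 × 0.1 = 8.3
  Technical merit 47.5 × 0.16 = 7.6
  Use of theme 100 × 0.06 = 6
  Presentation 49 × 0.3 = 14.7
Sum = 66.49
66.49 is ≥ 43 and < 67.5 → Bronze

Bronze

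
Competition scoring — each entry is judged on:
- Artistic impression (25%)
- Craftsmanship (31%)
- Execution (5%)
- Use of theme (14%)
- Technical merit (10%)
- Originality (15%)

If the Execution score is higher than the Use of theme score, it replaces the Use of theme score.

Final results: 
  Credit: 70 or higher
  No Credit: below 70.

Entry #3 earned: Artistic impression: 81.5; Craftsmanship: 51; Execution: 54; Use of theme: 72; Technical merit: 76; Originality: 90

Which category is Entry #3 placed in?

Execution (54) ≤ Use of theme (72), so Use of theme stays at 72.
Weighted total:
  Artistic impression 81.5 × 0.25 = 20.375
  Craftsmanship 51 × 0.31 = 15.81
  Execution 54 × 0.05 = 2.7
  Use of theme 72 × 0.14 = 10.08
  Technical merit 76 × 0.1 = 7.6
  Originality 90 × 0.15 = 13.5
Sum = 70.065
70.065 ≥ 70 → Credit

Credit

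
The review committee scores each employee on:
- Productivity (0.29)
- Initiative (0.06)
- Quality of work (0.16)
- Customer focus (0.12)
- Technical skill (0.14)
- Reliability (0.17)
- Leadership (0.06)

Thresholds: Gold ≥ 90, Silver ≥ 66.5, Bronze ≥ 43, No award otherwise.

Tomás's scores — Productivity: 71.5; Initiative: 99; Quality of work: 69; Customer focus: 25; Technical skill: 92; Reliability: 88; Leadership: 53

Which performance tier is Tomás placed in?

Weighted total:
  Productivity 71.5 × 0.29 = 20.735
  Initiative 99 × 0.06 = 5.94
  Quality of work 69 × 0.16 = 11.04
  Customer focus 25 × 0.12 = 3
  Technical skill 92 × 0.14 = 12.88
  Reliability 88 × 0.17 = 14.96
  Leadership 53 × 0.06 = 3.18
Sum = 71.735
71.735 is ≥ 66.5 and < 90 → Silver

Silver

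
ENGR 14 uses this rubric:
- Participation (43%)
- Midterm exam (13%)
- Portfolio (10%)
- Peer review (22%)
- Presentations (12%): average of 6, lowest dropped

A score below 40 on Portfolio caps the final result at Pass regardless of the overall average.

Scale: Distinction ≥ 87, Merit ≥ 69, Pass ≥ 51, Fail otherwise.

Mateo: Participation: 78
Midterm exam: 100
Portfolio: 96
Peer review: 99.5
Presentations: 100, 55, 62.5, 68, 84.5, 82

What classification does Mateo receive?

Distinction

Presentations: drop 55 → average of remaining 5 = 397/5 = 79.4
Portfolio score 96 ≥ 40: minimum met.
Weighted total:
  Participation 78 × 0.43 = 33.54
  Midterm exam 100 × 0.13 = 13
  Portfolio 96 × 0.1 = 9.6
  Peer review 99.5 × 0.22 = 21.89
  Presentations 79.4 × 0.12 = 9.528
Sum = 87.558
87.558 ≥ 87 → Distinction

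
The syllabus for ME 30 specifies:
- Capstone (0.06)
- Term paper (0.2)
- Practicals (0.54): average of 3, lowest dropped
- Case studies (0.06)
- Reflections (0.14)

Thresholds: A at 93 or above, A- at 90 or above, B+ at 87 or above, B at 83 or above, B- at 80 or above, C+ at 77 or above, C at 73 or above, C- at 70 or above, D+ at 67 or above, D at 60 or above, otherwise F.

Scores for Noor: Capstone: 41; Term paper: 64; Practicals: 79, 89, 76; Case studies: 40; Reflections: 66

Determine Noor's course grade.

Practicals: drop 76 → average of remaining 2 = 168/2 = 84
Weighted total:
  Capstone 41 × 0.06 = 2.46
  Term paper 64 × 0.2 = 12.8
  Practicals 84 × 0.54 = 45.36
  Case studies 40 × 0.06 = 2.4
  Reflections 66 × 0.14 = 9.24
Sum = 72.26
72.26 is ≥ 70 and < 73 → C-

C-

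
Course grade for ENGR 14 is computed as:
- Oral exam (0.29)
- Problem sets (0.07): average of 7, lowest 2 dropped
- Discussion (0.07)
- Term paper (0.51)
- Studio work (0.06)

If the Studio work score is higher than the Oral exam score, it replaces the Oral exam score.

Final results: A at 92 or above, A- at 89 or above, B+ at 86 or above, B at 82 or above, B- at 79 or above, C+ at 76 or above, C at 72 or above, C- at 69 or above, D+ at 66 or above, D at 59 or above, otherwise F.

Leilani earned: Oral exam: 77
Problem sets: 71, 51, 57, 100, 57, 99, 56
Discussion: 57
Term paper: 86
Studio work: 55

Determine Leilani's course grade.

Problem sets: drop 51, 56 → average of remaining 5 = 384/5 = 76.8
Studio work (55) ≤ Oral exam (77), so Oral exam stays at 77.
Weighted total:
  Oral exam 77 × 0.29 = 22.33
  Problem sets 76.8 × 0.07 = 5.376
  Discussion 57 × 0.07 = 3.99
  Term paper 86 × 0.51 = 43.86
  Studio work 55 × 0.06 = 3.3
Sum = 78.856
78.856 is ≥ 76 and < 79 → C+

C+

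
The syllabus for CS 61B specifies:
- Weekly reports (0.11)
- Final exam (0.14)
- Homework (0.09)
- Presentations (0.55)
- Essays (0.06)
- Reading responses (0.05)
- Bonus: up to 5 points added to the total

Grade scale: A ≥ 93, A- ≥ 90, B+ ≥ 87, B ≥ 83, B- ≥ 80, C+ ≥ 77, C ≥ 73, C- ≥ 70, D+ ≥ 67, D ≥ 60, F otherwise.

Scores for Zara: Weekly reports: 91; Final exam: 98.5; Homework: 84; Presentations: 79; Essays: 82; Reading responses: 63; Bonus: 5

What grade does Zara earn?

Weighted total:
  Weekly reports 91 × 0.11 = 10.01
  Final exam 98.5 × 0.14 = 13.79
  Homework 84 × 0.09 = 7.56
  Presentations 79 × 0.55 = 43.45
  Essays 82 × 0.06 = 4.92
  Reading responses 63 × 0.05 = 3.15
Sum = 82.88
Bonus: 82.88 + 5 = 87.88
87.88 is ≥ 87 and < 90 → B+

B+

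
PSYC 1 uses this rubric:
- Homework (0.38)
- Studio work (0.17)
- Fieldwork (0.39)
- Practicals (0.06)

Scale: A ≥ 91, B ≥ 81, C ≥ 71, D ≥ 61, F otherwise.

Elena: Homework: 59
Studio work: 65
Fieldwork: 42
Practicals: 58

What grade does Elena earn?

F

Weighted total:
  Homework 59 × 0.38 = 22.42
  Studio work 65 × 0.17 = 11.05
  Fieldwork 42 × 0.39 = 16.38
  Practicals 58 × 0.06 = 3.48
Sum = 53.33
53.33 < 61 → F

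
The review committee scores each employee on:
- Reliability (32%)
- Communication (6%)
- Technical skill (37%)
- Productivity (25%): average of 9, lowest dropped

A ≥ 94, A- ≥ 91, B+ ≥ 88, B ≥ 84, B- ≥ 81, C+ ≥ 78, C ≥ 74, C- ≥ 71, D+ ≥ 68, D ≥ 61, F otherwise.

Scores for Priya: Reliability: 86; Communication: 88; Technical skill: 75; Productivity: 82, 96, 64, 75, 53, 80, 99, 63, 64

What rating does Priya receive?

Productivity: drop 53 → average of remaining 8 = 623/8 = 77.875
Weighted total:
  Reliability 86 × 0.32 = 27.52
  Communication 88 × 0.06 = 5.28
  Technical skill 75 × 0.37 = 27.75
  Productivity 77.875 × 0.25 = 19.46875
Sum = 80.01875
80.01875 is ≥ 78 and < 81 → C+

C+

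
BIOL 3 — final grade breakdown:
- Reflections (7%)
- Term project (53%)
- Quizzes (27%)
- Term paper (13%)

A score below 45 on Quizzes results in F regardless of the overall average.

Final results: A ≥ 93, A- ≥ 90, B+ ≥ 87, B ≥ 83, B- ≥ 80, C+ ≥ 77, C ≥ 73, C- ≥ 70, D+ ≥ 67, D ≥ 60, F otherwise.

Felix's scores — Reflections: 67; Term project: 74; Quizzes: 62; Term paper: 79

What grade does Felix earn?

C-

Quizzes score 62 ≥ 45: minimum met.
Weighted total:
  Reflections 67 × 0.07 = 4.69
  Term project 74 × 0.53 = 39.22
  Quizzes 62 × 0.27 = 16.74
  Term paper 79 × 0.13 = 10.27
Sum = 70.92
70.92 is ≥ 70 and < 73 → C-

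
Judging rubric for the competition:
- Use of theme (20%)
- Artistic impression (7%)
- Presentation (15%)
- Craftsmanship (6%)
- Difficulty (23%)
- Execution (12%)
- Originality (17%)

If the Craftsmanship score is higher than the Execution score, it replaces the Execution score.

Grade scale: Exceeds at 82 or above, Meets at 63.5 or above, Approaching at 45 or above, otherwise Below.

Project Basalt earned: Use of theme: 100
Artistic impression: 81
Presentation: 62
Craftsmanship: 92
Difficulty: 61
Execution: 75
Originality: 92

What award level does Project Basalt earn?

Meets

Craftsmanship (92) > Execution (75), so Execution counts as 92.
Weighted total:
  Use of theme 100 × 0.2 = 20
  Artistic impression 81 × 0.07 = 5.67
  Presentation 62 × 0.15 = 9.3
  Craftsmanship 92 × 0.06 = 5.52
  Difficulty 61 × 0.23 = 14.03
  Execution 92 × 0.12 = 11.04
  Originality 92 × 0.17 = 15.64
Sum = 81.2
81.2 is ≥ 63.5 and < 82 → Meets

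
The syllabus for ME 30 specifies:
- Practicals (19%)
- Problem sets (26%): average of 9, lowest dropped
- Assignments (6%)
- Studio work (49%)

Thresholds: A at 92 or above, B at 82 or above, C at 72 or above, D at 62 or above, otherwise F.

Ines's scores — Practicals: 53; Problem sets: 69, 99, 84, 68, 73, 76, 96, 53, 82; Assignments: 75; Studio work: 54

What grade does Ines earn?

D

Problem sets: drop 53 → average of remaining 8 = 647/8 = 80.875
Weighted total:
  Practicals 53 × 0.19 = 10.07
  Problem sets 80.875 × 0.26 = 21.0275
  Assignments 75 × 0.06 = 4.5
  Studio work 54 × 0.49 = 26.46
Sum = 62.0575
62.0575 is ≥ 62 and < 72 → D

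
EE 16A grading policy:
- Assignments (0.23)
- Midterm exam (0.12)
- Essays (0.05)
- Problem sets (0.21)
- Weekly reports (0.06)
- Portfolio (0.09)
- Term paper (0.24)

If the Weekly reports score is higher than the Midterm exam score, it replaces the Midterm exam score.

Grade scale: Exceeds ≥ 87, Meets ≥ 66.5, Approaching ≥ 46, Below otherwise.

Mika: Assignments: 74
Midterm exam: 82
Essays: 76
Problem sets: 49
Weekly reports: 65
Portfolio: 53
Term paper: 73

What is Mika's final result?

Weekly reports (65) ≤ Midterm exam (82), so Midterm exam stays at 82.
Weighted total:
  Assignments 74 × 0.23 = 17.02
  Midterm exam 82 × 0.12 = 9.84
  Essays 76 × 0.05 = 3.8
  Problem sets 49 × 0.21 = 10.29
  Weekly reports 65 × 0.06 = 3.9
  Portfolio 53 × 0.09 = 4.77
  Term paper 73 × 0.24 = 17.52
Sum = 67.14
67.14 is ≥ 66.5 and < 87 → Meets

Meets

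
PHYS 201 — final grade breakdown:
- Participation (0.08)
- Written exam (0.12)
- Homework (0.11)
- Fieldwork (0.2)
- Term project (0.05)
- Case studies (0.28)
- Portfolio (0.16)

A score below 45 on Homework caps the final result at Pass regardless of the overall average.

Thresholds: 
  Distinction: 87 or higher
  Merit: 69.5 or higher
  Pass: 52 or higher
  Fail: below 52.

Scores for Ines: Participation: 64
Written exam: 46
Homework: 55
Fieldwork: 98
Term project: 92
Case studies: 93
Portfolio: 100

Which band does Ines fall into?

Merit

Homework score 55 ≥ 45: minimum met.
Weighted total:
  Participation 64 × 0.08 = 5.12
  Written exam 46 × 0.12 = 5.52
  Homework 55 × 0.11 = 6.05
  Fieldwork 98 × 0.2 = 19.6
  Term project 92 × 0.05 = 4.6
  Case studies 93 × 0.28 = 26.04
  Portfolio 100 × 0.16 = 16
Sum = 82.93
82.93 is ≥ 69.5 and < 87 → Merit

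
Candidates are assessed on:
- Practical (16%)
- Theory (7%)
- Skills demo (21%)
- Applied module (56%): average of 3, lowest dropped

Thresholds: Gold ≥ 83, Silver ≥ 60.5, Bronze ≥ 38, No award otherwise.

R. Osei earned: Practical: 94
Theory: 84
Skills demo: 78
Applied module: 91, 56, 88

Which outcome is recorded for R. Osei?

Applied module: drop 56 → average of remaining 2 = 179/2 = 89.5
Weighted total:
  Practical 94 × 0.16 = 15.04
  Theory 84 × 0.07 = 5.88
  Skills demo 78 × 0.21 = 16.38
  Applied module 89.5 × 0.56 = 50.12
Sum = 87.42
87.42 ≥ 83 → Gold

Gold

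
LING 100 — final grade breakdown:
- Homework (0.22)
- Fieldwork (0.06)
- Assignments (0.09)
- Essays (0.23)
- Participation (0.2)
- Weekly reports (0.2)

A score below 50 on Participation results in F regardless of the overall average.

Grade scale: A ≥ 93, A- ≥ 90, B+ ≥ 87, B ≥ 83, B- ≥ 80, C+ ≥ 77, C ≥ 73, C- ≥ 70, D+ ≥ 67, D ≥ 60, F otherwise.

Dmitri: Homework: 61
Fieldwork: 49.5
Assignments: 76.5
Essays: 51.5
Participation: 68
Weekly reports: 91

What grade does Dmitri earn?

Participation score 68 ≥ 50: minimum met.
Weighted total:
  Homework 61 × 0.22 = 13.42
  Fieldwork 49.5 × 0.06 = 2.97
  Assignments 76.5 × 0.09 = 6.885
  Essays 51.5 × 0.23 = 11.845
  Participation 68 × 0.2 = 13.6
  Weekly reports 91 × 0.2 = 18.2
Sum = 66.92
66.92 is ≥ 60 and < 67 → D

D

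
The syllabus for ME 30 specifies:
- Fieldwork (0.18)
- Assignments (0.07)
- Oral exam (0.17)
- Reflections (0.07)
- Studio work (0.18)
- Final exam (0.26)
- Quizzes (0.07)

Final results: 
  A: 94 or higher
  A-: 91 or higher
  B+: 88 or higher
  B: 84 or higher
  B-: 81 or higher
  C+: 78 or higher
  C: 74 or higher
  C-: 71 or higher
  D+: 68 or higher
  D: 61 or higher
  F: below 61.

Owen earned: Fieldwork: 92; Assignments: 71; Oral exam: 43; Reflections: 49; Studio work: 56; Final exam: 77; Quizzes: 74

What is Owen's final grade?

D

Weighted total:
  Fieldwork 92 × 0.18 = 16.56
  Assignments 71 × 0.07 = 4.97
  Oral exam 43 × 0.17 = 7.31
  Reflections 49 × 0.07 = 3.43
  Studio work 56 × 0.18 = 10.08
  Final exam 77 × 0.26 = 20.02
  Quizzes 74 × 0.07 = 5.18
Sum = 67.55
67.55 is ≥ 61 and < 68 → D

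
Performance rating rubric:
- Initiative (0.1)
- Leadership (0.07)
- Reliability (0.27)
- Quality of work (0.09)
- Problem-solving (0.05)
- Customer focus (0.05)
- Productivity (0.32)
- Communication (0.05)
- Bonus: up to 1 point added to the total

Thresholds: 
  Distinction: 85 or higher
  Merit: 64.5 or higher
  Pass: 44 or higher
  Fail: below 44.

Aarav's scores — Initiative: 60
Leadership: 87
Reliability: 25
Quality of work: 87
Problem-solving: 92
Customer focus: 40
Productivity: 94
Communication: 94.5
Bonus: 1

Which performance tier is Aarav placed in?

Merit

Weighted total:
  Initiative 60 × 0.1 = 6
  Leadership 87 × 0.07 = 6.09
  Reliability 25 × 0.27 = 6.75
  Quality of work 87 × 0.09 = 7.83
  Problem-solving 92 × 0.05 = 4.6
  Customer focus 40 × 0.05 = 2
  Productivity 94 × 0.32 = 30.08
  Communication 94.5 × 0.05 = 4.725
Sum = 68.075
Bonus: 68.075 + 1 = 69.075
69.075 is ≥ 64.5 and < 85 → Merit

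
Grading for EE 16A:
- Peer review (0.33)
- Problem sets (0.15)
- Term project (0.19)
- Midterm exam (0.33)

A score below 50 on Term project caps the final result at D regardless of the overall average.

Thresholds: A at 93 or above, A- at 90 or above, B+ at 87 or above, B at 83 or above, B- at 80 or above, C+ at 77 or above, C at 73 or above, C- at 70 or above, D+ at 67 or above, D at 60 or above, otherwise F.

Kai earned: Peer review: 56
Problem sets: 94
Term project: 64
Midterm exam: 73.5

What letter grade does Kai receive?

D+

Term project score 64 ≥ 50: minimum met.
Weighted total:
  Peer review 56 × 0.33 = 18.48
  Problem sets 94 × 0.15 = 14.1
  Term project 64 × 0.19 = 12.16
  Midterm exam 73.5 × 0.33 = 24.255
Sum = 68.995
68.995 is ≥ 67 and < 70 → D+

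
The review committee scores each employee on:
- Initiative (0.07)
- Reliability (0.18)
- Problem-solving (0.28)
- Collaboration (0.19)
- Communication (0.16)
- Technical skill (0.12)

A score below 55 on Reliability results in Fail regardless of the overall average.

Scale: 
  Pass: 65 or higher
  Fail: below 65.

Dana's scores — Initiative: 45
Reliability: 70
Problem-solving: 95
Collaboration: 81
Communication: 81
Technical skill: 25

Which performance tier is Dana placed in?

Reliability score 70 ≥ 55: minimum met.
Weighted total:
  Initiative 45 × 0.07 = 3.15
  Reliability 70 × 0.18 = 12.6
  Problem-solving 95 × 0.28 = 26.6
  Collaboration 81 × 0.19 = 15.39
  Communication 81 × 0.16 = 12.96
  Technical skill 25 × 0.12 = 3
Sum = 73.7
73.7 ≥ 65 → Pass

Pass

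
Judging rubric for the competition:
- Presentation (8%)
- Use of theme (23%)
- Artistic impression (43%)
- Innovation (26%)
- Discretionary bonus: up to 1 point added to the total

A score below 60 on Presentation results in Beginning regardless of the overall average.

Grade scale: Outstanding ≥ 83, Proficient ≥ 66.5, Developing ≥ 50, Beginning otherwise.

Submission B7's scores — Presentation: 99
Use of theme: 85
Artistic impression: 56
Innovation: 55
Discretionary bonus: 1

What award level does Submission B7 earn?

Proficient

Presentation score 99 ≥ 60: minimum met.
Weighted total:
  Presentation 99 × 0.08 = 7.92
  Use of theme 85 × 0.23 = 19.55
  Artistic impression 56 × 0.43 = 24.08
  Innovation 55 × 0.26 = 14.3
Sum = 65.85
Discretionary bonus: 65.85 + 1 = 66.85
66.85 is ≥ 66.5 and < 83 → Proficient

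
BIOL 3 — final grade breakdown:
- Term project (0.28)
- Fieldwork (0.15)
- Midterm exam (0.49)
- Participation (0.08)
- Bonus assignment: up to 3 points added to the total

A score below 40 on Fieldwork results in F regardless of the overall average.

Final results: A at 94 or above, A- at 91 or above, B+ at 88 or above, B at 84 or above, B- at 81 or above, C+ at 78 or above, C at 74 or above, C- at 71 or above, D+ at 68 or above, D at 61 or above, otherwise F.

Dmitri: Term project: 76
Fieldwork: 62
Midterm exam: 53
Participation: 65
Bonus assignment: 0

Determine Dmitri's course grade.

D

Fieldwork score 62 ≥ 40: minimum met.
Weighted total:
  Term project 76 × 0.28 = 21.28
  Fieldwork 62 × 0.15 = 9.3
  Midterm exam 53 × 0.49 = 25.97
  Participation 65 × 0.08 = 5.2
Sum = 61.75
Bonus assignment: 61.75 + 0 = 61.75
61.75 is ≥ 61 and < 68 → D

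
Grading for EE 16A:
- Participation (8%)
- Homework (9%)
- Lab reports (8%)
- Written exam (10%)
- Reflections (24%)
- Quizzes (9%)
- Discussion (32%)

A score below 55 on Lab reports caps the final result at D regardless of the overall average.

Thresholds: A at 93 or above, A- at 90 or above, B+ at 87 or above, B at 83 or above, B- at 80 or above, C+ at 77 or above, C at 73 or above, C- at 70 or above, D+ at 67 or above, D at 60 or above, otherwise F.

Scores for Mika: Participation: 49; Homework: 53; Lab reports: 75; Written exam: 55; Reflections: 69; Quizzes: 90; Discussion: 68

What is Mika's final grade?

D

Lab reports score 75 ≥ 55: minimum met.
Weighted total:
  Participation 49 × 0.08 = 3.92
  Homework 53 × 0.09 = 4.77
  Lab reports 75 × 0.08 = 6
  Written exam 55 × 0.1 = 5.5
  Reflections 69 × 0.24 = 16.56
  Quizzes 90 × 0.09 = 8.1
  Discussion 68 × 0.32 = 21.76
Sum = 66.61
66.61 is ≥ 60 and < 67 → D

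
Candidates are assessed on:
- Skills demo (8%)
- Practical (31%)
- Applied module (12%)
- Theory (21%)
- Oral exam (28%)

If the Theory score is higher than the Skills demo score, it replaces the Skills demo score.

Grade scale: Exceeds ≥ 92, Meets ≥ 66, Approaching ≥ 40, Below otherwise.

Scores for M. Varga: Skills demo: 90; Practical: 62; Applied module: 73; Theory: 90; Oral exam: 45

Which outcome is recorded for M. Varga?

Theory (90) ≤ Skills demo (90), so Skills demo stays at 90.
Weighted total:
  Skills demo 90 × 0.08 = 7.2
  Practical 62 × 0.31 = 19.22
  Applied module 73 × 0.12 = 8.76
  Theory 90 × 0.21 = 18.9
  Oral exam 45 × 0.28 = 12.6
Sum = 66.68
66.68 is ≥ 66 and < 92 → Meets

Meets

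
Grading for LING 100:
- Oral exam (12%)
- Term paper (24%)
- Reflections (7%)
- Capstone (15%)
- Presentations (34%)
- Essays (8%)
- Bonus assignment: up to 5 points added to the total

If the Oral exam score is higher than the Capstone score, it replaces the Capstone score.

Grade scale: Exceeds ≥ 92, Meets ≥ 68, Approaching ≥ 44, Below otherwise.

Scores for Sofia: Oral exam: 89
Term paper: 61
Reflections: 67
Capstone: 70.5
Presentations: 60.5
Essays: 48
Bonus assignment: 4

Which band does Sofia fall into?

Oral exam (89) > Capstone (70.5), so Capstone counts as 89.
Weighted total:
  Oral exam 89 × 0.12 = 10.68
  Term paper 61 × 0.24 = 14.64
  Reflections 67 × 0.07 = 4.69
  Capstone 89 × 0.15 = 13.35
  Presentations 60.5 × 0.34 = 20.57
  Essays 48 × 0.08 = 3.84
Sum = 67.77
Bonus assignment: 67.77 + 4 = 71.77
71.77 is ≥ 68 and < 92 → Meets

Meets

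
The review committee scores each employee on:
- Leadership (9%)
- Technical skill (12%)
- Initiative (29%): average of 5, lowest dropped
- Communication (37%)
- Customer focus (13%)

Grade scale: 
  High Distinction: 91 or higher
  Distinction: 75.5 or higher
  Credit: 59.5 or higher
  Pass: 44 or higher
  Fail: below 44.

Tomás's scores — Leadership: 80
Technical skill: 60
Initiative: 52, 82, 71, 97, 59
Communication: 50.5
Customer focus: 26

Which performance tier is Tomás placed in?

Pass

Initiative: drop 52 → average of remaining 4 = 309/4 = 77.25
Weighted total:
  Leadership 80 × 0.09 = 7.2
  Technical skill 60 × 0.12 = 7.2
  Initiative 77.25 × 0.29 = 22.4025
  Communication 50.5 × 0.37 = 18.685
  Customer focus 26 × 0.13 = 3.38
Sum = 58.8675
58.8675 is ≥ 44 and < 59.5 → Pass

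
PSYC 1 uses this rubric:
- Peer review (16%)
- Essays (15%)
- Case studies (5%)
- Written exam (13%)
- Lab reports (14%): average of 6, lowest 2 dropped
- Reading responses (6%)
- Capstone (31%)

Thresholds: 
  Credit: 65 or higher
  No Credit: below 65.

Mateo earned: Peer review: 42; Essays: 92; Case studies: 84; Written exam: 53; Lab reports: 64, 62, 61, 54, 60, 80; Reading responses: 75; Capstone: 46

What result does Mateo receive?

Lab reports: drop 54, 60 → average of remaining 4 = 267/4 = 66.75
Weighted total:
  Peer review 42 × 0.16 = 6.72
  Essays 92 × 0.15 = 13.8
  Case studies 84 × 0.05 = 4.2
  Written exam 53 × 0.13 = 6.89
  Lab reports 66.75 × 0.14 = 9.345
  Reading responses 75 × 0.06 = 4.5
  Capstone 46 × 0.31 = 14.26
Sum = 59.715
59.715 < 65 → No Credit

No Credit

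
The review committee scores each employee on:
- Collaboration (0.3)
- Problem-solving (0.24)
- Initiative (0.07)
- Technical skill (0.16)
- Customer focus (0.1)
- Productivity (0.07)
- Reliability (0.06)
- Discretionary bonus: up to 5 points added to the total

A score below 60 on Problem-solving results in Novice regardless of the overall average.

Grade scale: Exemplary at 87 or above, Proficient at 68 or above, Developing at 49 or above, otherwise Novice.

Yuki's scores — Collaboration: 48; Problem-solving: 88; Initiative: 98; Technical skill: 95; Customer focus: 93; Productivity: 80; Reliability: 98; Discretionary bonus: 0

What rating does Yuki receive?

Proficient

Problem-solving score 88 ≥ 60: minimum met.
Weighted total:
  Collaboration 48 × 0.3 = 14.4
  Problem-solving 88 × 0.24 = 21.12
  Initiative 98 × 0.07 = 6.86
  Technical skill 95 × 0.16 = 15.2
  Customer focus 93 × 0.1 = 9.3
  Productivity 80 × 0.07 = 5.6
  Reliability 98 × 0.06 = 5.88
Sum = 78.36
Discretionary bonus: 78.36 + 0 = 78.36
78.36 is ≥ 68 and < 87 → Proficient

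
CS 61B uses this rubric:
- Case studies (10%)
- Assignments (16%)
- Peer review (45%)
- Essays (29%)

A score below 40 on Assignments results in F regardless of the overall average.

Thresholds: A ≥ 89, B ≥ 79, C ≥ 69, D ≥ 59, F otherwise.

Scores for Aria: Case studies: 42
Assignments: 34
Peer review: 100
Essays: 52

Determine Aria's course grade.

Assignments score 34 < 40: minimum not met.
Weighted total:
  Case studies 42 × 0.1 = 4.2
  Assignments 34 × 0.16 = 5.44
  Peer review 100 × 0.45 = 45
  Essays 52 × 0.29 = 15.08
Sum = 69.72
Because the Assignments minimum was not met, the result is F.

F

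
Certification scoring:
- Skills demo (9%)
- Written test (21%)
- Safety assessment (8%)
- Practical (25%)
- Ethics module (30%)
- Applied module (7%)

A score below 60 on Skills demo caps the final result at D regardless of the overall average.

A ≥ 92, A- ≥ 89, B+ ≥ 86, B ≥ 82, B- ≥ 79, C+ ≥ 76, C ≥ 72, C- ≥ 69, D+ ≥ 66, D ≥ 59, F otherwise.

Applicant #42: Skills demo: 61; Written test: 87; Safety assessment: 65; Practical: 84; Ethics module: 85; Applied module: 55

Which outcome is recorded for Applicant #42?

B-

Skills demo score 61 ≥ 60: minimum met.
Weighted total:
  Skills demo 61 × 0.09 = 5.49
  Written test 87 × 0.21 = 18.27
  Safety assessment 65 × 0.08 = 5.2
  Practical 84 × 0.25 = 21
  Ethics module 85 × 0.3 = 25.5
  Applied module 55 × 0.07 = 3.85
Sum = 79.31
79.31 is ≥ 79 and < 82 → B-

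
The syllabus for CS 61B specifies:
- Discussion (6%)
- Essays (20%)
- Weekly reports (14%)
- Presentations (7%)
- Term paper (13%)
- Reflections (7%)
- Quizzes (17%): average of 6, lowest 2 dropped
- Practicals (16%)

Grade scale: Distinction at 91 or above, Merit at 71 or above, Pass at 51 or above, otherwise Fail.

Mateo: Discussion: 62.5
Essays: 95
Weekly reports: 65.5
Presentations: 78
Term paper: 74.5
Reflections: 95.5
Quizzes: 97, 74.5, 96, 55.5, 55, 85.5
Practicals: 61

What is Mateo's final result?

Quizzes: drop 55, 55.5 → average of remaining 4 = 353/4 = 88.25
Weighted total:
  Discussion 62.5 × 0.06 = 3.75
  Essays 95 × 0.2 = 19
  Weekly reports 65.5 × 0.14 = 9.17
  Presentations 78 × 0.07 = 5.46
  Term paper 74.5 × 0.13 = 9.685
  Reflections 95.5 × 0.07 = 6.685
  Quizzes 88.25 × 0.17 = 15.0025
  Practicals 61 × 0.16 = 9.76
Sum = 78.5125
78.5125 is ≥ 71 and < 91 → Merit

Merit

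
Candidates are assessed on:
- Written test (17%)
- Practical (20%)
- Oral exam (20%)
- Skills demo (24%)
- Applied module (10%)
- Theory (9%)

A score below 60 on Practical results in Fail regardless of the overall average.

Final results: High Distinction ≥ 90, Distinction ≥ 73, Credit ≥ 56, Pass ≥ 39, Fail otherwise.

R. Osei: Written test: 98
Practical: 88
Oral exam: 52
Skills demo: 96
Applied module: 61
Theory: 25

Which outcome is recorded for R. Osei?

Distinction

Practical score 88 ≥ 60: minimum met.
Weighted total:
  Written test 98 × 0.17 = 16.66
  Practical 88 × 0.2 = 17.6
  Oral exam 52 × 0.2 = 10.4
  Skills demo 96 × 0.24 = 23.04
  Applied module 61 × 0.1 = 6.1
  Theory 25 × 0.09 = 2.25
Sum = 76.05
76.05 is ≥ 73 and < 90 → Distinction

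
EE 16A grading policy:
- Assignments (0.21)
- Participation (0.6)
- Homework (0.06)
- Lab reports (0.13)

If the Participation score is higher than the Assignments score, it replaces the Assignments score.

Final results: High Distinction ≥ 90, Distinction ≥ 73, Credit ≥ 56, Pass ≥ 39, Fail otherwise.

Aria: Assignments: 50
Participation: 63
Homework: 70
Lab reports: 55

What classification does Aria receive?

Credit

Participation (63) > Assignments (50), so Assignments counts as 63.
Weighted total:
  Assignments 63 × 0.21 = 13.23
  Participation 63 × 0.6 = 37.8
  Homework 70 × 0.06 = 4.2
  Lab reports 55 × 0.13 = 7.15
Sum = 62.38
62.38 is ≥ 56 and < 73 → Credit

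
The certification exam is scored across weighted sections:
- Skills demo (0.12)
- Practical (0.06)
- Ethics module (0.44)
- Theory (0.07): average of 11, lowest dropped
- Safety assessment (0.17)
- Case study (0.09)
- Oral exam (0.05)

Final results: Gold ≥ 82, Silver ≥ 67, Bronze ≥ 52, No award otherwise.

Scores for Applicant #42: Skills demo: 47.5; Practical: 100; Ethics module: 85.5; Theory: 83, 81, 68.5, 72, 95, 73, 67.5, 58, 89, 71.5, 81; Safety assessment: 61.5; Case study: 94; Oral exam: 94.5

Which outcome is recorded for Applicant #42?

Theory: drop 58 → average of remaining 10 = 781.5/10 = 78.15
Weighted total:
  Skills demo 47.5 × 0.12 = 5.7
  Practical 100 × 0.06 = 6
  Ethics module 85.5 × 0.44 = 37.62
  Theory 78.15 × 0.07 = 5.4705
  Safety assessment 61.5 × 0.17 = 10.455
  Case study 94 × 0.09 = 8.46
  Oral exam 94.5 × 0.05 = 4.725
Sum = 78.4305
78.4305 is ≥ 67 and < 82 → Silver

Silver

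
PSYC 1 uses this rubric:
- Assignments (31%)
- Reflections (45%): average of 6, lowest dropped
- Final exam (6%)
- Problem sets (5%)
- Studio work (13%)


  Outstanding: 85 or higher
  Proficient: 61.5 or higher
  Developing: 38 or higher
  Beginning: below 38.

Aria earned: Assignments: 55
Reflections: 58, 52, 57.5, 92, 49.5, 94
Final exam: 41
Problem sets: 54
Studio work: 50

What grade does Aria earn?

Reflections: drop 49.5 → average of remaining 5 = 353.5/5 = 70.7
Weighted total:
  Assignments 55 × 0.31 = 17.05
  Reflections 70.7 × 0.45 = 31.815
  Final exam 41 × 0.06 = 2.46
  Problem sets 54 × 0.05 = 2.7
  Studio work 50 × 0.13 = 6.5
Sum = 60.525
60.525 is ≥ 38 and < 61.5 → Developing

Developing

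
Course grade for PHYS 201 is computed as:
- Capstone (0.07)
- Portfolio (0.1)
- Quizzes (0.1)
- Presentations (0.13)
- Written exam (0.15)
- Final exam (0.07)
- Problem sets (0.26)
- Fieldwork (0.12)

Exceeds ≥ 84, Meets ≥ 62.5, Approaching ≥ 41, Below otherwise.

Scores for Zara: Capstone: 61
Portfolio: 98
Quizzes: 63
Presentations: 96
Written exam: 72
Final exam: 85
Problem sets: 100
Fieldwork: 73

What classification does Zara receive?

Exceeds

Weighted total:
  Capstone 61 × 0.07 = 4.27
  Portfolio 98 × 0.1 = 9.8
  Quizzes 63 × 0.1 = 6.3
  Presentations 96 × 0.13 = 12.48
  Written exam 72 × 0.15 = 10.8
  Final exam 85 × 0.07 = 5.95
  Problem sets 100 × 0.26 = 26
  Fieldwork 73 × 0.12 = 8.76
Sum = 84.36
84.36 ≥ 84 → Exceeds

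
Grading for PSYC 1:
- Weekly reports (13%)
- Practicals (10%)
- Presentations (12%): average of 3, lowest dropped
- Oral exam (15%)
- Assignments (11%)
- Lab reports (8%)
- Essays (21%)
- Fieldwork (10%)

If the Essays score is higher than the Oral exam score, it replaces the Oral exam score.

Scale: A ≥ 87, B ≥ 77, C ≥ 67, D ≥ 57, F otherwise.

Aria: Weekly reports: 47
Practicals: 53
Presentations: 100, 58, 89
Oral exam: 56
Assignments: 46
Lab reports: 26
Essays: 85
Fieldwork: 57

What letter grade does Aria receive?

D

Presentations: drop 58 → average of remaining 2 = 189/2 = 94.5
Essays (85) > Oral exam (56), so Oral exam counts as 85.
Weighted total:
  Weekly reports 47 × 0.13 = 6.11
  Practicals 53 × 0.1 = 5.3
  Presentations 94.5 × 0.12 = 11.34
  Oral exam 85 × 0.15 = 12.75
  Assignments 46 × 0.11 = 5.06
  Lab reports 26 × 0.08 = 2.08
  Essays 85 × 0.21 = 17.85
  Fieldwork 57 × 0.1 = 5.7
Sum = 66.19
66.19 is ≥ 57 and < 67 → D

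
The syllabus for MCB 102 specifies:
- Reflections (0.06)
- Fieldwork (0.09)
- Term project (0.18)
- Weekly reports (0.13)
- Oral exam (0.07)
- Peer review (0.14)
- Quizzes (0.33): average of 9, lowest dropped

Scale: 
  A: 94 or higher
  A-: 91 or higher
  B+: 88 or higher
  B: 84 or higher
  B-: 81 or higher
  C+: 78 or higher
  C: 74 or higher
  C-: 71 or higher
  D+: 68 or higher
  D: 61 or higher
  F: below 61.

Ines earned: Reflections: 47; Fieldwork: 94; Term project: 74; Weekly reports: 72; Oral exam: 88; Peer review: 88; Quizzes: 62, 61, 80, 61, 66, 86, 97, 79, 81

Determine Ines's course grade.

C

Quizzes: drop 61 → average of remaining 8 = 612/8 = 76.5
Weighted total:
  Reflections 47 × 0.06 = 2.82
  Fieldwork 94 × 0.09 = 8.46
  Term project 74 × 0.18 = 13.32
  Weekly reports 72 × 0.13 = 9.36
  Oral exam 88 × 0.07 = 6.16
  Peer review 88 × 0.14 = 12.32
  Quizzes 76.5 × 0.33 = 25.245
Sum = 77.685
77.685 is ≥ 74 and < 78 → C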